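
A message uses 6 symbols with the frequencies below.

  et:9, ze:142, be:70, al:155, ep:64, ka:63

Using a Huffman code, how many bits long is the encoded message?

Greedily combine the two least-frequent nodes:
combine et(9), ka(63) → 72
combine ep(64), be(70) → 134
combine 72, 134 → 206
combine ze(142), al(155) → 297
combine 206, 297 → 503
Each symbol's bit-cost is frequency × depth; summing gives 1212 bits (equivalently 72 + 134 + 206 + 297 + 503).

1212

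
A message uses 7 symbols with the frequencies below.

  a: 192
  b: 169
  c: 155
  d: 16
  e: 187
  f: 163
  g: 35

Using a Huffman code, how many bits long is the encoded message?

2423

Build the Huffman tree bottom-up:
combine d(16), g(35) → 51
combine 51, c(155) → 206
combine f(163), b(169) → 332
combine e(187), a(192) → 379
combine 206, 332 → 538
combine 379, 538 → 917
Total encoded bits = sum of merged weights = 51 + 206 + 332 + 379 + 538 + 917 = 2423.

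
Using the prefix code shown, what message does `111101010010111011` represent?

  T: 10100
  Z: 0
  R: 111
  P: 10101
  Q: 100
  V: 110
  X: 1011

Read left to right; each codeword is recognised as soon as it completes (prefix code):
  111→R | 10101→P | 0→Z | 0→Z | 1011→X | 1011→X
Decoded message: RPZZXX

RPZZXX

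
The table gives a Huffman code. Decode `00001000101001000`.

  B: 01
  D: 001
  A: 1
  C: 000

Read left to right; each codeword is recognised as soon as it completes (prefix code):
  000→C | 01→B | 000→C | 1→A | 01→B | 001→D | 000→C
Decoded message: CBCABDC

CBCABDC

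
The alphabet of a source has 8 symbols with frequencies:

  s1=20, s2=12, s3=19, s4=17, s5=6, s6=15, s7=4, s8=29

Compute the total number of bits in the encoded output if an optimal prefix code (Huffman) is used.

347

Greedily combine the two least-frequent nodes:
s7(4) + s5(6) → 10
10 + s2(12) → 22
s6(15) + s4(17) → 32
s3(19) + s1(20) → 39
22 + s8(29) → 51
32 + 39 → 71
51 + 71 → 122
Total encoded bits = sum of merged weights = 10 + 22 + 32 + 39 + 51 + 71 + 122 = 347.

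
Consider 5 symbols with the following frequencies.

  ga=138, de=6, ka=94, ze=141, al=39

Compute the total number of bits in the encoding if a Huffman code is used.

Build the Huffman tree bottom-up:
merge de(6) and al(39): 45
merge 45 and ka(94): 139
merge ga(138) and 139: 277
merge ze(141) and 277: 418
Each symbol's bit-cost is frequency × depth; summing gives 879 bits (equivalently 45 + 139 + 277 + 418).

879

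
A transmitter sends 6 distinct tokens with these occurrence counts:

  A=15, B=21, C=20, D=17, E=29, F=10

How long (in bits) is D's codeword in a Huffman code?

3

Repeatedly merge the two smallest:
F(10) + A(15) → 25
D(17) + C(20) → 37
B(21) + 25 → 46
E(29) + 37 → 66
46 + 66 → 112
The subtree containing D is merged 3 times, so code length = 3.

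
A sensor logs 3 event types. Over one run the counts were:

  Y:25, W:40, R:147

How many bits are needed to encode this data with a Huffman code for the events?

277

Greedily combine the two least-frequent nodes:
Y(25) + W(40) → 65
65 + R(147) → 212
Total encoded bits = sum of merged weights = 65 + 212 = 277.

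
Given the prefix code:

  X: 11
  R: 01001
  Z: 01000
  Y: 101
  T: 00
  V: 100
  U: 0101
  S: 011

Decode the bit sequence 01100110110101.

STXSU

Read left to right; each codeword is recognised as soon as it completes (prefix code):
  011→S | 00→T | 11→X | 011→S | 0101→U
Decoded message: STXSU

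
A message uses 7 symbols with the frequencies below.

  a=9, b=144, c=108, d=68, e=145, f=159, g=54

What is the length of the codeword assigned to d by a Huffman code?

Repeatedly merge the two smallest:
a(9) + g(54) → 63
63 + d(68) → 131
c(108) + 131 → 239
b(144) + e(145) → 289
f(159) + 239 → 398
289 + 398 → 687
d's leaf is at depth 4, giving a 4-bit codeword.

4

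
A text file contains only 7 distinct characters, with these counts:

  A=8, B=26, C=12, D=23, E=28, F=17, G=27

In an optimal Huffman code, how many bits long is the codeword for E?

Huffman merges, smallest pair first:
A(8) + C(12) → 20
F(17) + 20 → 37
D(23) + B(26) → 49
G(27) + E(28) → 55
37 + 49 → 86
55 + 86 → 141
E's leaf is at depth 2, giving a 2-bit codeword.

2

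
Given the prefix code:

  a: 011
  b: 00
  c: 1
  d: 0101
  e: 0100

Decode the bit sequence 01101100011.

aaba

Read left to right; each codeword is recognised as soon as it completes (prefix code):
  011→a | 011→a | 00→b | 011→a
Decoded message: aaba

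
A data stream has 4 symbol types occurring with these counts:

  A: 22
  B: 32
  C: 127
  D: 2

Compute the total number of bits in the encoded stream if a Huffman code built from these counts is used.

Build the Huffman tree bottom-up:
merge D(2) and A(22): 24
merge 24 and B(32): 56
merge 56 and C(127): 183
Each symbol's bit-cost is frequency × depth; summing gives 263 bits (equivalently 24 + 56 + 183).

263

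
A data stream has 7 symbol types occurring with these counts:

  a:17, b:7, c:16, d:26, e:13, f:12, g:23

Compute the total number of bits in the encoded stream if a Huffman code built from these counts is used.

312

Merge the two smallest weights repeatedly:
combine b(7), f(12) → 19
combine e(13), c(16) → 29
combine a(17), 19 → 36
combine g(23), d(26) → 49
combine 29, 36 → 65
combine 49, 65 → 114
The encoded length is the sum of every internal node's weight: 19 + 29 + 36 + 49 + 65 + 114 = 312 bits.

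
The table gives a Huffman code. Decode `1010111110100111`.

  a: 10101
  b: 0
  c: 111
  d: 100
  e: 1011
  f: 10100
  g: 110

Read left to right; each codeword is recognised as soon as it completes (prefix code):
  10101→a | 111→c | 10100→f | 111→c
Decoded message: acfc

acfc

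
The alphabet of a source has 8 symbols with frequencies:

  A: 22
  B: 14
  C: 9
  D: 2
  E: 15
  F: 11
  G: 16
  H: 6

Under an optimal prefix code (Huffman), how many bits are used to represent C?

3

Build the tree from the bottom:
combine D(2), H(6) → 8
combine 8, C(9) → 17
combine F(11), B(14) → 25
combine E(15), G(16) → 31
combine 17, A(22) → 39
combine 25, 31 → 56
combine 39, 56 → 95
The subtree containing C is merged 3 times, so code length = 3.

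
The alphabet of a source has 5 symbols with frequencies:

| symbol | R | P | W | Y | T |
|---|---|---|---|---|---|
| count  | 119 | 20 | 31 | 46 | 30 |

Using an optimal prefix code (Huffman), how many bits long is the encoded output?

Build the Huffman tree bottom-up:
combine P(20), T(30) → 50
combine W(31), Y(46) → 77
combine 50, 77 → 127
combine R(119), 127 → 246
Each symbol's bit-cost is frequency × depth; summing gives 500 bits (equivalently 50 + 77 + 127 + 246).

500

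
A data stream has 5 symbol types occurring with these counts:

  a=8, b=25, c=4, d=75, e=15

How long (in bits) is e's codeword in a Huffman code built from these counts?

Repeatedly merge the two smallest:
merge c(4) and a(8): 12
merge 12 and e(15): 27
merge b(25) and 27: 52
merge 52 and d(75): 127
The subtree containing e is merged 3 times, so code length = 3.

3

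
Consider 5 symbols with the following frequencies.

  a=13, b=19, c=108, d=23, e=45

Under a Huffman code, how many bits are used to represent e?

2

Repeatedly merge the two smallest:
a(13) + b(19) → 32
d(23) + 32 → 55
e(45) + 55 → 100
100 + c(108) → 208
e sits 2 levels below the root, so its codeword is 2 bits.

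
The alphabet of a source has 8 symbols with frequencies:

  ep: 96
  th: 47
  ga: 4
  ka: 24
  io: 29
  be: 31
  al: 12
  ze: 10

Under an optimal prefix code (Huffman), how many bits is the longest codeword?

Merge the two lowest-weight nodes at each step:
merge ga(4) and ze(10): 14
merge al(12) and 14: 26
merge ka(24) and 26: 50
merge io(29) and be(31): 60
merge th(47) and 50: 97
merge 60 and ep(96): 156
merge 97 and 156: 253
Maximum depth reached is 5.

5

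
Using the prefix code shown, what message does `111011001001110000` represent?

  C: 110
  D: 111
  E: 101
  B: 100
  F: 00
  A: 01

Read left to right; each codeword is recognised as soon as it completes (prefix code):
  111→D | 01→A | 100→B | 100→B | 111→D | 00→F | 00→F
Decoded message: DABBDFF

DABBDFF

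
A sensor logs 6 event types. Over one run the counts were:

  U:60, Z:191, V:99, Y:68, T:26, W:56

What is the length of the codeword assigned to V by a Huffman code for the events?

3

Huffman merges, smallest pair first:
merge T(26) and W(56): 82
merge U(60) and Y(68): 128
merge 82 and V(99): 181
merge 128 and 181: 309
merge Z(191) and 309: 500
The subtree containing V is merged 3 times, so code length = 3.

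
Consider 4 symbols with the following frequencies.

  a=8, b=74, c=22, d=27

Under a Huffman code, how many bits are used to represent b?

1

Huffman merges, smallest pair first:
merge a(8) and c(22): 30
merge d(27) and 30: 57
merge 57 and b(74): 131
b sits one level below the root: a 1-bit codeword.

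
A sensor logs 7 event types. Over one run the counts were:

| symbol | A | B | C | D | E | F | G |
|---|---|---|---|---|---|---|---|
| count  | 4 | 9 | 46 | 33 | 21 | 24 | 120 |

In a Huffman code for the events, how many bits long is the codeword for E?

Huffman merges, smallest pair first:
combine A(4), B(9) → 13
combine 13, E(21) → 34
combine F(24), D(33) → 57
combine 34, C(46) → 80
combine 57, 80 → 137
combine G(120), 137 → 257
The subtree containing E is merged 4 times, so code length = 4.

4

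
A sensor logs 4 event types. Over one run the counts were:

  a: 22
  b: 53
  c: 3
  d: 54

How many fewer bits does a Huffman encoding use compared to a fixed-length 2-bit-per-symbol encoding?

29

Fixed-length: 2 bits × 132 symbols = 264 bits.
Huffman merges:
combine c(3), a(22) → 25
combine 25, b(53) → 78
combine d(54), 78 → 132
Huffman total = 25 + 78 + 132 = 235 bits.
Saving = 264 − 235 = 29 bits.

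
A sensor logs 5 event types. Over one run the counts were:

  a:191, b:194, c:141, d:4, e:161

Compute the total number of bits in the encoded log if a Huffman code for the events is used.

Merge the two smallest weights repeatedly:
combine d(4), c(141) → 145
combine 145, e(161) → 306
combine a(191), b(194) → 385
combine 306, 385 → 691
Total encoded bits = sum of merged weights = 145 + 306 + 385 + 691 = 1527.

1527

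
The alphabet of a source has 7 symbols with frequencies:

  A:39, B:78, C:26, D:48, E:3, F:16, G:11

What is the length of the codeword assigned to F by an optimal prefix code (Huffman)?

Repeatedly merge the two smallest:
merge E(3) and G(11): 14
merge 14 and F(16): 30
merge C(26) and 30: 56
merge A(39) and D(48): 87
merge 56 and B(78): 134
merge 87 and 134: 221
F's leaf is at depth 4, giving a 4-bit codeword.

4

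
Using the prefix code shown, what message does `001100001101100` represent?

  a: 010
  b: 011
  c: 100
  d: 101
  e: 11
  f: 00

feffebf

Read left to right; each codeword is recognised as soon as it completes (prefix code):
  00→f | 11→e | 00→f | 00→f | 11→e | 011→b | 00→f
Decoded message: feffebf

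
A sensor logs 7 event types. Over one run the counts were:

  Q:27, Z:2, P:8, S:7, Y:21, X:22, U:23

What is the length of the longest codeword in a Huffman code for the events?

5

Merge the two lowest-weight nodes at each step:
merge Z(2) and S(7): 9
merge P(8) and 9: 17
merge 17 and Y(21): 38
merge X(22) and U(23): 45
merge Q(27) and 38: 65
merge 45 and 65: 110
Maximum depth reached is 5.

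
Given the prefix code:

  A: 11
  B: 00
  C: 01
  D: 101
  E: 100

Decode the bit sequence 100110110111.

EACDA

Read left to right; each codeword is recognised as soon as it completes (prefix code):
  100→E | 11→A | 01→C | 101→D | 11→A
Decoded message: EACDA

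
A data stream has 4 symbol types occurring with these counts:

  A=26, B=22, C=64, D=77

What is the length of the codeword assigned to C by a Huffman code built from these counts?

Huffman merges, smallest pair first:
B(22) + A(26) → 48
48 + C(64) → 112
D(77) + 112 → 189
The subtree containing C is merged 2 times, so code length = 2.

2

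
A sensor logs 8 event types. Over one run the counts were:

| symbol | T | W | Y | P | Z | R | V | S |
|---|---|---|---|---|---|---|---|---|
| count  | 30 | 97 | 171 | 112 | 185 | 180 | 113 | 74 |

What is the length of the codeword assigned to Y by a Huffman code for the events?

Repeatedly merge the two smallest:
combine T(30), S(74) → 104
combine W(97), 104 → 201
combine P(112), V(113) → 225
combine Y(171), R(180) → 351
combine Z(185), 201 → 386
combine 225, 351 → 576
combine 386, 576 → 962
Y's leaf is at depth 3, giving a 3-bit codeword.

3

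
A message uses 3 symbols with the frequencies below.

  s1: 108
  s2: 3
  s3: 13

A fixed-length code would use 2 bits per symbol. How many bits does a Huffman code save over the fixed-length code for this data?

Fixed-length: 2 bits × 124 symbols = 248 bits.
Huffman merges:
combine s2(3), s3(13) → 16
combine 16, s1(108) → 124
Huffman total = 16 + 124 = 140 bits.
Saving = 248 − 140 = 108 bits.

108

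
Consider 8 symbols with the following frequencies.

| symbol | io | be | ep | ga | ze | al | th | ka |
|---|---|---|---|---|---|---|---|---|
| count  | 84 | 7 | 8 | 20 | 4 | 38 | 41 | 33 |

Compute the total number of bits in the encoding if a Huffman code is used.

606

Greedily combine the two least-frequent nodes:
merge ze(4) and be(7): 11
merge ep(8) and 11: 19
merge 19 and ga(20): 39
merge ka(33) and al(38): 71
merge 39 and th(41): 80
merge 71 and 80: 151
merge io(84) and 151: 235
The encoded length is the sum of every internal node's weight: 11 + 19 + 39 + 71 + 80 + 151 + 235 = 606 bits.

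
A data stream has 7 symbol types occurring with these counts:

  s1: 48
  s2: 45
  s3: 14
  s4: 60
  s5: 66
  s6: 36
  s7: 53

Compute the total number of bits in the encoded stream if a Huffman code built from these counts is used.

Merge the two smallest weights repeatedly:
combine s3(14), s6(36) → 50
combine s2(45), s1(48) → 93
combine 50, s7(53) → 103
combine s4(60), s5(66) → 126
combine 93, 103 → 196
combine 126, 196 → 322
The encoded length is the sum of every internal node's weight: 50 + 93 + 103 + 126 + 196 + 322 = 890 bits.

890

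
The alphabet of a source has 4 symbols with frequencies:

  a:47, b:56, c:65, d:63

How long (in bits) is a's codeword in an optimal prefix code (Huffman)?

Huffman merges, smallest pair first:
combine a(47), b(56) → 103
combine d(63), c(65) → 128
combine 103, 128 → 231
a's leaf is at depth 2, giving a 2-bit codeword.

2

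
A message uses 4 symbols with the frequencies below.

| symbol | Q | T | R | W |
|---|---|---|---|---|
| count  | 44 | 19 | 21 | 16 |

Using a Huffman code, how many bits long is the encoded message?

191

Greedily combine the two least-frequent nodes:
merge W(16) and T(19): 35
merge R(21) and 35: 56
merge Q(44) and 56: 100
Each symbol's bit-cost is frequency × depth; summing gives 191 bits (equivalently 35 + 56 + 100).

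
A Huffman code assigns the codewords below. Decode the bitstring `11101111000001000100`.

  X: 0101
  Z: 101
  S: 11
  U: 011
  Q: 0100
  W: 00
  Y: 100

SZSYWQQ

Read left to right; each codeword is recognised as soon as it completes (prefix code):
  11→S | 101→Z | 11→S | 100→Y | 00→W | 0100→Q | 0100→Q
Decoded message: SZSYWQQ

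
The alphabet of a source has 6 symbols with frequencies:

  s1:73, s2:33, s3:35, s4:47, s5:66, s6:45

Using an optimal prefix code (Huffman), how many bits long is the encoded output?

Merge the two smallest weights repeatedly:
s2(33) + s3(35) → 68
s6(45) + s4(47) → 92
s5(66) + 68 → 134
s1(73) + 92 → 165
134 + 165 → 299
Each symbol's bit-cost is frequency × depth; summing gives 758 bits (equivalently 68 + 92 + 134 + 165 + 299).

758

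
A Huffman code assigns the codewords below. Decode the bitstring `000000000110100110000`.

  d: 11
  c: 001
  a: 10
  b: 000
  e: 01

bbbdecab

Read left to right; each codeword is recognised as soon as it completes (prefix code):
  000→b | 000→b | 000→b | 11→d | 01→e | 001→c | 10→a | 000→b
Decoded message: bbbdecab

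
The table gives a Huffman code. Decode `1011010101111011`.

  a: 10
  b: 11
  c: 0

abcaabbcb

Read left to right; each codeword is recognised as soon as it completes (prefix code):
  10→a | 11→b | 0→c | 10→a | 10→a | 11→b | 11→b | 0→c | 11→b
Decoded message: abcaabbcb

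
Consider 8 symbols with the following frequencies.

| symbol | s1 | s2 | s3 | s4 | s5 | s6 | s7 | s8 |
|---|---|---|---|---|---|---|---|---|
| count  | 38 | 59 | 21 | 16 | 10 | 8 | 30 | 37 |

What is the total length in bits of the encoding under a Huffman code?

612

Greedily combine the two least-frequent nodes:
s6(8) + s5(10) → 18
s4(16) + 18 → 34
s3(21) + s7(30) → 51
34 + s8(37) → 71
s1(38) + 51 → 89
s2(59) + 71 → 130
89 + 130 → 219
Each symbol's bit-cost is frequency × depth; summing gives 612 bits (equivalently 18 + 34 + 51 + 71 + 89 + 130 + 219).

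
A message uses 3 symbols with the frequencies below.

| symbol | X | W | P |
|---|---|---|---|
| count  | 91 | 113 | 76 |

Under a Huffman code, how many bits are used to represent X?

2

Repeatedly merge the two smallest:
P(76) + X(91) → 167
W(113) + 167 → 280
The subtree containing X is merged 2 times, so code length = 2.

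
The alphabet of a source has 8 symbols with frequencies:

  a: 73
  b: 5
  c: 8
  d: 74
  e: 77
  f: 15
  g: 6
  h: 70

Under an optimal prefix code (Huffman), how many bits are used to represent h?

3

Repeatedly merge the two smallest:
merge b(5) and g(6): 11
merge c(8) and 11: 19
merge f(15) and 19: 34
merge 34 and h(70): 104
merge a(73) and d(74): 147
merge e(77) and 104: 181
merge 147 and 181: 328
h's leaf is at depth 3, giving a 3-bit codeword.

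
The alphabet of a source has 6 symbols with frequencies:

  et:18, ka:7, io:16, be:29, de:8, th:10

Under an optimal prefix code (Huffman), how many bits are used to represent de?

4

Repeatedly merge the two smallest:
merge ka(7) and de(8): 15
merge th(10) and 15: 25
merge io(16) and et(18): 34
merge 25 and be(29): 54
merge 34 and 54: 88
The subtree containing de is merged 4 times, so code length = 4.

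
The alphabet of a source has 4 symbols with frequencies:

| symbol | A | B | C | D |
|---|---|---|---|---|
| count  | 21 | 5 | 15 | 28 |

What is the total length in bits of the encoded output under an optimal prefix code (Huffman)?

Greedily combine the two least-frequent nodes:
merge B(5) and C(15): 20
merge 20 and A(21): 41
merge D(28) and 41: 69
Each symbol's bit-cost is frequency × depth; summing gives 130 bits (equivalently 20 + 41 + 69).

130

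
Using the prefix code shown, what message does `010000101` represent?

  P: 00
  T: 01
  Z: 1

TPPZT

Read left to right; each codeword is recognised as soon as it completes (prefix code):
  01→T | 00→P | 00→P | 1→Z | 01→T
Decoded message: TPPZT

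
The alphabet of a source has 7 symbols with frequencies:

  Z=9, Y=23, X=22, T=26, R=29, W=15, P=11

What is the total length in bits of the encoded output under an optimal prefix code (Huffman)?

Build the Huffman tree bottom-up:
merge Z(9) and P(11): 20
merge W(15) and 20: 35
merge X(22) and Y(23): 45
merge T(26) and R(29): 55
merge 35 and 45: 80
merge 55 and 80: 135
The encoded length is the sum of every internal node's weight: 20 + 35 + 45 + 55 + 80 + 135 = 370 bits.

370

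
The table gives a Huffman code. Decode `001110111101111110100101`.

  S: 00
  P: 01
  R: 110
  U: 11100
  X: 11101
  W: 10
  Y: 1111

Read left to right; each codeword is recognised as soon as it completes (prefix code):
  00→S | 11101→X | 11101→X | 1111→Y | 10→W | 10→W | 01→P | 01→P
Decoded message: SXXYWWPP

SXXYWWPP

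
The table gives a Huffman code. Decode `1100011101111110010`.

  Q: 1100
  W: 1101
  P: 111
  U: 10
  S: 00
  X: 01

QXWPQU

Read left to right; each codeword is recognised as soon as it completes (prefix code):
  1100→Q | 01→X | 1101→W | 111→P | 1100→Q | 10→U
Decoded message: QXWPQU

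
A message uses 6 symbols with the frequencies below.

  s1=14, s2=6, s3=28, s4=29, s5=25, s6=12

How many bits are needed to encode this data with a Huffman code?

278

Greedily combine the two least-frequent nodes:
s2(6) + s6(12) → 18
s1(14) + 18 → 32
s5(25) + s3(28) → 53
s4(29) + 32 → 61
53 + 61 → 114
Each symbol's bit-cost is frequency × depth; summing gives 278 bits (equivalently 18 + 32 + 53 + 61 + 114).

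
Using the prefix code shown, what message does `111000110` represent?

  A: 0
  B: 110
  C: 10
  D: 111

Read left to right; each codeword is recognised as soon as it completes (prefix code):
  111→D | 0→A | 0→A | 0→A | 110→B
Decoded message: DAAAB

DAAAB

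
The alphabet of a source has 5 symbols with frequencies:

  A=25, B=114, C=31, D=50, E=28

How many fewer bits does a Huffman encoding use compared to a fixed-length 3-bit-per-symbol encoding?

228

Fixed-length: 3 bits × 248 symbols = 744 bits.
Huffman merges:
A(25) + E(28) → 53
C(31) + D(50) → 81
53 + 81 → 134
B(114) + 134 → 248
Huffman total = 53 + 81 + 134 + 248 = 516 bits.
Saving = 744 − 516 = 228 bits.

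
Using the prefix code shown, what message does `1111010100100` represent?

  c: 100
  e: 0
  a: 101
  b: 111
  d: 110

Read left to right; each codeword is recognised as soon as it completes (prefix code):
  111→b | 101→a | 0→e | 100→c | 100→c
Decoded message: baecc

baecc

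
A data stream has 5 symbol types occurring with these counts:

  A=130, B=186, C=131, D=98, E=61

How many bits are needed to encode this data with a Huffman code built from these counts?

Build the Huffman tree bottom-up:
E(61) + D(98) → 159
A(130) + C(131) → 261
159 + B(186) → 345
261 + 345 → 606
The encoded length is the sum of every internal node's weight: 159 + 261 + 345 + 606 = 1371 bits.

1371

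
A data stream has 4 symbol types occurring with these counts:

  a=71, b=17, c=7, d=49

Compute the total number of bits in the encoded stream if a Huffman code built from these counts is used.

Merge the two smallest weights repeatedly:
combine c(7), b(17) → 24
combine 24, d(49) → 73
combine a(71), 73 → 144
Total encoded bits = sum of merged weights = 24 + 73 + 144 = 241.

241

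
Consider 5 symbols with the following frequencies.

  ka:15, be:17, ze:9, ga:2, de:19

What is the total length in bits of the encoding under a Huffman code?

Build the Huffman tree bottom-up:
ga(2) + ze(9) → 11
11 + ka(15) → 26
be(17) + de(19) → 36
26 + 36 → 62
The encoded length is the sum of every internal node's weight: 11 + 26 + 36 + 62 = 135 bits.

135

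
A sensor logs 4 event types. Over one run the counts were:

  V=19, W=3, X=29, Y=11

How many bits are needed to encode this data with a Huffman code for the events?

109

Greedily combine the two least-frequent nodes:
W(3) + Y(11) → 14
14 + V(19) → 33
X(29) + 33 → 62
Each symbol's bit-cost is frequency × depth; summing gives 109 bits (equivalently 14 + 33 + 62).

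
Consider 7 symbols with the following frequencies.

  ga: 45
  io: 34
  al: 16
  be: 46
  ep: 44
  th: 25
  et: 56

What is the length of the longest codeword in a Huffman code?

4

Merge the two lowest-weight nodes at each step:
al(16) + th(25) → 41
io(34) + 41 → 75
ep(44) + ga(45) → 89
be(46) + et(56) → 102
75 + 89 → 164
102 + 164 → 266
Maximum depth reached is 4.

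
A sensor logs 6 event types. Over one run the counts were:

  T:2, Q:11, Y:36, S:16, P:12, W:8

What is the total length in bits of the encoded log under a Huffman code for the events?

193

Merge the two smallest weights repeatedly:
combine T(2), W(8) → 10
combine 10, Q(11) → 21
combine P(12), S(16) → 28
combine 21, 28 → 49
combine Y(36), 49 → 85
Each symbol's bit-cost is frequency × depth; summing gives 193 bits (equivalently 10 + 21 + 28 + 49 + 85).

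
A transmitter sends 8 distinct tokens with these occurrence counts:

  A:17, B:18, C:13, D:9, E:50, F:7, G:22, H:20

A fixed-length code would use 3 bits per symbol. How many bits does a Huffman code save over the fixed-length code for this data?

34

Fixed-length: 3 bits × 156 symbols = 468 bits.
Huffman merges:
merge F(7) and D(9): 16
merge C(13) and 16: 29
merge A(17) and B(18): 35
merge H(20) and G(22): 42
merge 29 and 35: 64
merge 42 and E(50): 92
merge 64 and 92: 156
Huffman total = 16 + 29 + 35 + 42 + 64 + 92 + 156 = 434 bits.
Saving = 468 − 434 = 34 bits.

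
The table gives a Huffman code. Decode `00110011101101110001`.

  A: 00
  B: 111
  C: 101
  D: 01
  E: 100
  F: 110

Read left to right; each codeword is recognised as soon as it completes (prefix code):
  00→A | 110→F | 01→D | 110→F | 110→F | 111→B | 00→A | 01→D
Decoded message: AFDFFBAD

AFDFFBAD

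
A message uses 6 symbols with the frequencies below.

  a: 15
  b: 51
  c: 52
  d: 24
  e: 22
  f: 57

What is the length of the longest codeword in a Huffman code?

4

Merge the two lowest-weight nodes at each step:
merge a(15) and e(22): 37
merge d(24) and 37: 61
merge b(51) and c(52): 103
merge f(57) and 61: 118
merge 103 and 118: 221
The first pair merged (a, e) ends up deepest, at depth 4.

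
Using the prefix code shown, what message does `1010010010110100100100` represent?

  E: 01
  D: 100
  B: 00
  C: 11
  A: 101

Read left to right; each codeword is recognised as soon as it completes (prefix code):
  101→A | 00→B | 100→D | 101→A | 101→A | 00→B | 100→D | 100→D
Decoded message: ABDAABDD

ABDAABDD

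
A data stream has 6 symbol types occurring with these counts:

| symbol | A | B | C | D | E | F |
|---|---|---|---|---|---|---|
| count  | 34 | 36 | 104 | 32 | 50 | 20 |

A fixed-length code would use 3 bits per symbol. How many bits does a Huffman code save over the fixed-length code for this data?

Fixed-length: 3 bits × 276 symbols = 828 bits.
Huffman merges:
combine F(20), D(32) → 52
combine A(34), B(36) → 70
combine E(50), 52 → 102
combine 70, 102 → 172
combine C(104), 172 → 276
Huffman total = 52 + 70 + 102 + 172 + 276 = 672 bits.
Saving = 828 − 672 = 156 bits.

156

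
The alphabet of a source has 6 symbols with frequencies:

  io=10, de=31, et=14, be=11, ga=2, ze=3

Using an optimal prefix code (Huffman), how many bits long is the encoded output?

156

Greedily combine the two least-frequent nodes:
ga(2) + ze(3) → 5
5 + io(10) → 15
be(11) + et(14) → 25
15 + 25 → 40
de(31) + 40 → 71
The encoded length is the sum of every internal node's weight: 5 + 15 + 25 + 40 + 71 = 156 bits.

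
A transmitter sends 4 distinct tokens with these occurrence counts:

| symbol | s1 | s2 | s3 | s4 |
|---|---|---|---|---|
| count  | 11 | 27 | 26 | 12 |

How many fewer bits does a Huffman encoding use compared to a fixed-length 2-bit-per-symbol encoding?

4

Fixed-length: 2 bits × 76 symbols = 152 bits.
Huffman merges:
combine s1(11), s4(12) → 23
combine 23, s3(26) → 49
combine s2(27), 49 → 76
Huffman total = 23 + 49 + 76 = 148 bits.
Saving = 152 − 148 = 4 bits.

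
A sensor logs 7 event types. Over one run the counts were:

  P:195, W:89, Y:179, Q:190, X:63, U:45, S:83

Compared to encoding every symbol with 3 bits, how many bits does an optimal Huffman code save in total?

Fixed-length: 3 bits × 844 symbols = 2532 bits.
Huffman merges:
combine U(45), X(63) → 108
combine S(83), W(89) → 172
combine 108, 172 → 280
combine Y(179), Q(190) → 369
combine P(195), 280 → 475
combine 369, 475 → 844
Huffman total = 108 + 172 + 280 + 369 + 475 + 844 = 2248 bits.
Saving = 2532 − 2248 = 284 bits.

284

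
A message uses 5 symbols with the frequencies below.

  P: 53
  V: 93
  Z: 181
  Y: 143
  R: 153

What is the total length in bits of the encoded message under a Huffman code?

1392

Build the Huffman tree bottom-up:
P(53) + V(93) → 146
Y(143) + 146 → 289
R(153) + Z(181) → 334
289 + 334 → 623
Total encoded bits = sum of merged weights = 146 + 289 + 334 + 623 = 1392.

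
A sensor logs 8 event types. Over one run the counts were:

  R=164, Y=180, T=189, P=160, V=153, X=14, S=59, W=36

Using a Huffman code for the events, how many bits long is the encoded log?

Merge the two smallest weights repeatedly:
merge X(14) and W(36): 50
merge 50 and S(59): 109
merge 109 and V(153): 262
merge P(160) and R(164): 324
merge Y(180) and T(189): 369
merge 262 and 324: 586
merge 369 and 586: 955
The encoded length is the sum of every internal node's weight: 50 + 109 + 262 + 324 + 369 + 586 + 955 = 2655 bits.

2655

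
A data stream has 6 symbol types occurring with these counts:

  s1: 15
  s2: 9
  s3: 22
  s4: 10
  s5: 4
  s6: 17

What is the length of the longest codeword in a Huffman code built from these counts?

4

Merge the two lowest-weight nodes at each step:
combine s5(4), s2(9) → 13
combine s4(10), 13 → 23
combine s1(15), s6(17) → 32
combine s3(22), 23 → 45
combine 32, 45 → 77
Maximum depth reached is 4.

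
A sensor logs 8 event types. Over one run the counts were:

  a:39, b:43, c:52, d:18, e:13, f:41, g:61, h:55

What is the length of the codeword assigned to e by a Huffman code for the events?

4

Build the tree from the bottom:
merge e(13) and d(18): 31
merge 31 and a(39): 70
merge f(41) and b(43): 84
merge c(52) and h(55): 107
merge g(61) and 70: 131
merge 84 and 107: 191
merge 131 and 191: 322
The subtree containing e is merged 4 times, so code length = 4.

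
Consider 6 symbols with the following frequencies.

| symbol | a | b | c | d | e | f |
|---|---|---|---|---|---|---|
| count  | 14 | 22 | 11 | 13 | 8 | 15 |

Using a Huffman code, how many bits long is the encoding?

Build the Huffman tree bottom-up:
merge e(8) and c(11): 19
merge d(13) and a(14): 27
merge f(15) and 19: 34
merge b(22) and 27: 49
merge 34 and 49: 83
Each symbol's bit-cost is frequency × depth; summing gives 212 bits (equivalently 19 + 27 + 34 + 49 + 83).

212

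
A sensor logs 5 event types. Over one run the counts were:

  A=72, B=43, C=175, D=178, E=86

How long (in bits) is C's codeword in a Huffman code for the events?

Huffman merges, smallest pair first:
combine B(43), A(72) → 115
combine E(86), 115 → 201
combine C(175), D(178) → 353
combine 201, 353 → 554
C's leaf is at depth 2, giving a 2-bit codeword.

2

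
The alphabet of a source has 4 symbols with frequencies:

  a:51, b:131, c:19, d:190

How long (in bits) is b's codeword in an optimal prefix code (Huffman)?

2

Repeatedly merge the two smallest:
c(19) + a(51) → 70
70 + b(131) → 201
d(190) + 201 → 391
b sits 2 levels below the root, so its codeword is 2 bits.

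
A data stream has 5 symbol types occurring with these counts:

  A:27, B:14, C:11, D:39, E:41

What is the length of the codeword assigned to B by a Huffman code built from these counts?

Repeatedly merge the two smallest:
merge C(11) and B(14): 25
merge 25 and A(27): 52
merge D(39) and E(41): 80
merge 52 and 80: 132
The subtree containing B is merged 3 times, so code length = 3.

3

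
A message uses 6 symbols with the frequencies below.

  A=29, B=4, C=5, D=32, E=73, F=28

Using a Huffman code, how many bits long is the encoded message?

Build the Huffman tree bottom-up:
combine B(4), C(5) → 9
combine 9, F(28) → 37
combine A(29), D(32) → 61
combine 37, 61 → 98
combine E(73), 98 → 171
Each symbol's bit-cost is frequency × depth; summing gives 376 bits (equivalently 9 + 37 + 61 + 98 + 171).

376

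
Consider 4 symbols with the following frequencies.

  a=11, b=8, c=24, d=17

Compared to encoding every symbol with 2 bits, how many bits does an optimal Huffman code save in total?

5

Fixed-length: 2 bits × 60 symbols = 120 bits.
Huffman merges:
b(8) + a(11) → 19
d(17) + 19 → 36
c(24) + 36 → 60
Huffman total = 19 + 36 + 60 = 115 bits.
Saving = 120 − 115 = 5 bits.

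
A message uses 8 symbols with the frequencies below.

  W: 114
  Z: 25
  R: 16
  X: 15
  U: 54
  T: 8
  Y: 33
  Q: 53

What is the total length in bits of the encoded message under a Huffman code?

846

Build the Huffman tree bottom-up:
T(8) + X(15) → 23
R(16) + 23 → 39
Z(25) + Y(33) → 58
39 + Q(53) → 92
U(54) + 58 → 112
92 + 112 → 204
W(114) + 204 → 318
Each symbol's bit-cost is frequency × depth; summing gives 846 bits (equivalently 23 + 39 + 58 + 92 + 112 + 204 + 318).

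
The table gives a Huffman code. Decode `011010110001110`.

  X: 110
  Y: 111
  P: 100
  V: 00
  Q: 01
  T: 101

QTQPQX

Read left to right; each codeword is recognised as soon as it completes (prefix code):
  01→Q | 101→T | 01→Q | 100→P | 01→Q | 110→X
Decoded message: QTQPQX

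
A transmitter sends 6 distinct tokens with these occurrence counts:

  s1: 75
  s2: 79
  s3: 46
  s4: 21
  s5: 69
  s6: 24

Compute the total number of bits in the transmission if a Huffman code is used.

Build the Huffman tree bottom-up:
merge s4(21) and s6(24): 45
merge 45 and s3(46): 91
merge s5(69) and s1(75): 144
merge s2(79) and 91: 170
merge 144 and 170: 314
The encoded length is the sum of every internal node's weight: 45 + 91 + 144 + 170 + 314 = 764 bits.

764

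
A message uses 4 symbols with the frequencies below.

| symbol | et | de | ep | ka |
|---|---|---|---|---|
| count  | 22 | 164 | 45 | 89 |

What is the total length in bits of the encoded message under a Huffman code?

Greedily combine the two least-frequent nodes:
combine et(22), ep(45) → 67
combine 67, ka(89) → 156
combine 156, de(164) → 320
The encoded length is the sum of every internal node's weight: 67 + 156 + 320 = 543 bits.

543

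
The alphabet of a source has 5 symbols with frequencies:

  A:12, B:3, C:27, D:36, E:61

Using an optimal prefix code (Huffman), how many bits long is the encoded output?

Greedily combine the two least-frequent nodes:
B(3) + A(12) → 15
15 + C(27) → 42
D(36) + 42 → 78
E(61) + 78 → 139
Total encoded bits = sum of merged weights = 15 + 42 + 78 + 139 = 274.

274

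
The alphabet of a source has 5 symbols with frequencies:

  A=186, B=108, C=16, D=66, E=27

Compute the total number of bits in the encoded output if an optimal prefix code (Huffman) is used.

Build the Huffman tree bottom-up:
C(16) + E(27) → 43
43 + D(66) → 109
B(108) + 109 → 217
A(186) + 217 → 403
The encoded length is the sum of every internal node's weight: 43 + 109 + 217 + 403 = 772 bits.

772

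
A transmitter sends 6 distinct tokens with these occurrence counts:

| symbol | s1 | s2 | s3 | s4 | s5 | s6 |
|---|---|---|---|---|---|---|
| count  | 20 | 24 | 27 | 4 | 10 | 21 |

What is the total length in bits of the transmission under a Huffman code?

Merge the two smallest weights repeatedly:
merge s4(4) and s5(10): 14
merge 14 and s1(20): 34
merge s6(21) and s2(24): 45
merge s3(27) and 34: 61
merge 45 and 61: 106
Each symbol's bit-cost is frequency × depth; summing gives 260 bits (equivalently 14 + 34 + 45 + 61 + 106).

260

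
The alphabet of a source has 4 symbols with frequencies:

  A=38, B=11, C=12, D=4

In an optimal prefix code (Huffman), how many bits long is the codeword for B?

3

Repeatedly merge the two smallest:
merge D(4) and B(11): 15
merge C(12) and 15: 27
merge 27 and A(38): 65
B's leaf is at depth 3, giving a 3-bit codeword.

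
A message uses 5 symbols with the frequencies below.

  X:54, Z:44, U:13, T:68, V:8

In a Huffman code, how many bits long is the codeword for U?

4

Huffman merges, smallest pair first:
V(8) + U(13) → 21
21 + Z(44) → 65
X(54) + 65 → 119
T(68) + 119 → 187
The subtree containing U is merged 4 times, so code length = 4.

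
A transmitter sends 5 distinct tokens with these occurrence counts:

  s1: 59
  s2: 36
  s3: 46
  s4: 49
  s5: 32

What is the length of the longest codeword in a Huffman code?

3

Merge the two lowest-weight nodes at each step:
s5(32) + s2(36) → 68
s3(46) + s4(49) → 95
s1(59) + 68 → 127
95 + 127 → 222
The rarest symbols sit at the bottom; the longest codeword is 3 bits.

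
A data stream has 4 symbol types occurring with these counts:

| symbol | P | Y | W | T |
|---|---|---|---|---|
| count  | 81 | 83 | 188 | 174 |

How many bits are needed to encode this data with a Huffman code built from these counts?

1028

Greedily combine the two least-frequent nodes:
merge P(81) and Y(83): 164
merge 164 and T(174): 338
merge W(188) and 338: 526
The encoded length is the sum of every internal node's weight: 164 + 338 + 526 = 1028 bits.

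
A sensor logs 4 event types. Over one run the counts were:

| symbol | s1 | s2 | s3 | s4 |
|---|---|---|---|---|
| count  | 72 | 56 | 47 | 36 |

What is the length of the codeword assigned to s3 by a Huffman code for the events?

2

Huffman merges, smallest pair first:
s4(36) + s3(47) → 83
s2(56) + s1(72) → 128
83 + 128 → 211
The subtree containing s3 is merged 2 times, so code length = 2.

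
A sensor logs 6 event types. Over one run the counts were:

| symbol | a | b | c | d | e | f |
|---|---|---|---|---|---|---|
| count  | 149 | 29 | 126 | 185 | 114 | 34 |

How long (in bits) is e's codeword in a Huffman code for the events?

3

Repeatedly merge the two smallest:
combine b(29), f(34) → 63
combine 63, e(114) → 177
combine c(126), a(149) → 275
combine 177, d(185) → 362
combine 275, 362 → 637
e's leaf is at depth 3, giving a 3-bit codeword.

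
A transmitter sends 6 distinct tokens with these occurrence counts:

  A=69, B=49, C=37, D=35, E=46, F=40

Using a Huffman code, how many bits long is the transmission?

710

Merge the two smallest weights repeatedly:
D(35) + C(37) → 72
F(40) + E(46) → 86
B(49) + A(69) → 118
72 + 86 → 158
118 + 158 → 276
The encoded length is the sum of every internal node's weight: 72 + 86 + 118 + 158 + 276 = 710 bits.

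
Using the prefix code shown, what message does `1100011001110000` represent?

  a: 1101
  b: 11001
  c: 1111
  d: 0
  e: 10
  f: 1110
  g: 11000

Read left to right; each codeword is recognised as soon as it completes (prefix code):
  11000→g | 11001→b | 11000→g | 0→d
Decoded message: gbgd

gbgd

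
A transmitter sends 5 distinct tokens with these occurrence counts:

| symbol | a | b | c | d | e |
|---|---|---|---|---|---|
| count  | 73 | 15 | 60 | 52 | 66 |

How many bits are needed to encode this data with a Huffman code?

599

Greedily combine the two least-frequent nodes:
b(15) + d(52) → 67
c(60) + e(66) → 126
67 + a(73) → 140
126 + 140 → 266
Total encoded bits = sum of merged weights = 67 + 126 + 140 + 266 = 599.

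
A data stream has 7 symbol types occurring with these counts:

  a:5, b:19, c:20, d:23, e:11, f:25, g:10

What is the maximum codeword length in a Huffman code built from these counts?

4

Merge the two lowest-weight nodes at each step:
merge a(5) and g(10): 15
merge e(11) and 15: 26
merge b(19) and c(20): 39
merge d(23) and f(25): 48
merge 26 and 39: 65
merge 48 and 65: 113
The first pair merged (a, g) ends up deepest, at depth 4.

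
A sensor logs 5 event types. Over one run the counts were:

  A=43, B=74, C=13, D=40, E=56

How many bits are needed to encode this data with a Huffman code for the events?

505

Merge the two smallest weights repeatedly:
merge C(13) and D(40): 53
merge A(43) and 53: 96
merge E(56) and B(74): 130
merge 96 and 130: 226
The encoded length is the sum of every internal node's weight: 53 + 96 + 130 + 226 = 505 bits.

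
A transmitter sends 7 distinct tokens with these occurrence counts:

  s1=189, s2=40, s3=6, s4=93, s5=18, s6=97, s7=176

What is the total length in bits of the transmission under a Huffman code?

1483

Build the Huffman tree bottom-up:
combine s3(6), s5(18) → 24
combine 24, s2(40) → 64
combine 64, s4(93) → 157
combine s6(97), 157 → 254
combine s7(176), s1(189) → 365
combine 254, 365 → 619
Each symbol's bit-cost is frequency × depth; summing gives 1483 bits (equivalently 24 + 64 + 157 + 254 + 365 + 619).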